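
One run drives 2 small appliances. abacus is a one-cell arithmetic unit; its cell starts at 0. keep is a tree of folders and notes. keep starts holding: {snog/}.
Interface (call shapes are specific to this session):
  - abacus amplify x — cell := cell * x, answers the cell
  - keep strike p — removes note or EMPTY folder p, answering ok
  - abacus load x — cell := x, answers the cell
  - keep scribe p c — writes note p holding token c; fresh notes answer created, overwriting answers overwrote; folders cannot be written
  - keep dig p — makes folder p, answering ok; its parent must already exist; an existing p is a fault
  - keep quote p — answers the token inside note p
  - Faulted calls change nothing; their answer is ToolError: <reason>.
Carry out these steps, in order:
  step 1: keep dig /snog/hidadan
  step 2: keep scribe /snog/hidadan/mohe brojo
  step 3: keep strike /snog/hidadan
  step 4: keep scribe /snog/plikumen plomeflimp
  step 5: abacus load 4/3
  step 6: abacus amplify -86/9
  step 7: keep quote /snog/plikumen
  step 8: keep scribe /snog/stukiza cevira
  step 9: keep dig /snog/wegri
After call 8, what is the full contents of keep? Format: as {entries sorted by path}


Answer: {snog/, snog/hidadan/, snog/hidadan/mohe=brojo, snog/plikumen=plomeflimp, snog/stukiza=cevira}

Derivation:
I call keep dig passing p→/snog/hidadan, yielding ok.
Next I call keep scribe passing p→/snog/hidadan/mohe, c→brojo, → created.
I invoke keep strike passing p→/snog/hidadan, and observe ToolError: not empty.
Invoking keep scribe passing p→/snog/plikumen, c→plomeflimp, — result: created.
Then abacus load passing x→4/3, giving 4/3.
I call abacus amplify passing x→-86/9, — result: -344/27.
Calling keep quote passing p→/snog/plikumen, and get plomeflimp.
I run keep scribe passing p→/snog/stukiza, c→cevira, which returns created.
Calling keep dig passing p→/snog/wegri, yielding ok.


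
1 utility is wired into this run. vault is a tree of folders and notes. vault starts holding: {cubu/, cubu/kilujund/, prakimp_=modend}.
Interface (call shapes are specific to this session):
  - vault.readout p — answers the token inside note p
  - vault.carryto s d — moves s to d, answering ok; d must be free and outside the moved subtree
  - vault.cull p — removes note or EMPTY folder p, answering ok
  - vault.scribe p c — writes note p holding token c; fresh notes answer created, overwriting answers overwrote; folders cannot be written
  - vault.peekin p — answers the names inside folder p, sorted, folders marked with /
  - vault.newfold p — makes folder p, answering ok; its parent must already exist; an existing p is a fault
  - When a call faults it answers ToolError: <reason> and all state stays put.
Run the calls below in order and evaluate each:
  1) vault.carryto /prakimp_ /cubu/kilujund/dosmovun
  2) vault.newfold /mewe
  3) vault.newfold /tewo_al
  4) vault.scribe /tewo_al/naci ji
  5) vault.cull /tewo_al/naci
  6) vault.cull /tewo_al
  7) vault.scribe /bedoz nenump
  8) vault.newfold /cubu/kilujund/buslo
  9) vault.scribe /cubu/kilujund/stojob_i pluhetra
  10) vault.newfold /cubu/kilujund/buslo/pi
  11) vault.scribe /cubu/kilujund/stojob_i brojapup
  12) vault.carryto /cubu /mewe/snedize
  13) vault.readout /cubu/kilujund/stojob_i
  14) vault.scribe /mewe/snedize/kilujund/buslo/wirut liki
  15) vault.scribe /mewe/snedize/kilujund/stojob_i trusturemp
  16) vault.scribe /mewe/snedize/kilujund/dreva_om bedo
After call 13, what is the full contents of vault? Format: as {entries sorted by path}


Do: carryto[/prakimp_; /cubu/kilujund/dosmovun]
See: ok
Do: newfold[/mewe]
See: ok
Do: newfold[/tewo_al]
See: ok
Do: scribe[/tewo_al/naci; ji]
See: created
Do: cull[/tewo_al/naci]
See: ok
Do: cull[/tewo_al]
See: ok
Do: scribe[/bedoz; nenump]
See: created
Do: newfold[/cubu/kilujund/buslo]
See: ok
Do: scribe[/cubu/kilujund/stojob_i; pluhetra]
See: created
Do: newfold[/cubu/kilujund/buslo/pi]
See: ok
Do: scribe[/cubu/kilujund/stojob_i; brojapup]
See: overwrote
Do: carryto[/cubu; /mewe/snedize]
See: ok
Do: readout[/cubu/kilujund/stojob_i]
See: ToolError: not found
Do: scribe[/mewe/snedize/kilujund/buslo/wirut; liki]
See: created
Do: scribe[/mewe/snedize/kilujund/stojob_i; trusturemp]
See: overwrote
Do: scribe[/mewe/snedize/kilujund/dreva_om; bedo]
See: created

Answer: {bedoz=nenump, mewe/, mewe/snedize/, mewe/snedize/kilujund/, mewe/snedize/kilujund/buslo/, mewe/snedize/kilujund/buslo/pi/, mewe/snedize/kilujund/dosmovun=modend, mewe/snedize/kilujund/stojob_i=brojapup}


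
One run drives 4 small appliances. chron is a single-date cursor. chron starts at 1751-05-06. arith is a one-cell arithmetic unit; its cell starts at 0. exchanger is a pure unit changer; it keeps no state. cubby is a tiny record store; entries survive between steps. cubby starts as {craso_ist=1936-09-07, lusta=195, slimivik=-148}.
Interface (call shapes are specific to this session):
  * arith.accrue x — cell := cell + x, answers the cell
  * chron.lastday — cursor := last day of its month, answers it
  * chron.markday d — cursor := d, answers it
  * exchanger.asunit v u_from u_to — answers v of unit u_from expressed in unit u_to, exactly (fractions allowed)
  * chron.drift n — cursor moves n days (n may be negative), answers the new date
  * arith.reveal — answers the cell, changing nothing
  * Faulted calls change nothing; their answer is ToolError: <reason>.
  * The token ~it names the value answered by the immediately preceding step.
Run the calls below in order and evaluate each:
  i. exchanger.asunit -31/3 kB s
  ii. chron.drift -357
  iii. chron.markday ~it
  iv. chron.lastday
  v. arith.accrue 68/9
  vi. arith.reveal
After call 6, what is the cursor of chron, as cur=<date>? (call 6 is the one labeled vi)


I try asunit using -31/3, kB, s, — result: ToolError: incompatible units.
I call drift using -357, which returns 1750-05-14.
I run markday using ~it, giving 1750-05-14.
Using lastday(): 1750-05-31.
I invoke accrue using 68/9, which returns 68/9.
Calling reveal(), and get 68/9.

Answer: cur=1750-05-31


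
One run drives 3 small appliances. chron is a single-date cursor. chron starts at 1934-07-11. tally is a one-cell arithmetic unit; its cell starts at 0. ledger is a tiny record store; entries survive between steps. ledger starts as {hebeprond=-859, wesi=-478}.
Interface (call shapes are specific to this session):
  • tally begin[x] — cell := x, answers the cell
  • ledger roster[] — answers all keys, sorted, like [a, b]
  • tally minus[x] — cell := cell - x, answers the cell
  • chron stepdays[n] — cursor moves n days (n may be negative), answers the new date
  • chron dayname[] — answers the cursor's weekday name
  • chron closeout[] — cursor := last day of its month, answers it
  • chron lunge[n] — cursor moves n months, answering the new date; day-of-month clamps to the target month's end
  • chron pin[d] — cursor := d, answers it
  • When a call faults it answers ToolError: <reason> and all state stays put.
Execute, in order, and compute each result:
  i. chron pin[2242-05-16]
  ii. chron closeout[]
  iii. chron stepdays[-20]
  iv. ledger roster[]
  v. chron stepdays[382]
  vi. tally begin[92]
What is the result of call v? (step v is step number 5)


Answer: 2243-05-28

Derivation:
>>> chron pin d: 2242-05-16
:: 2242-05-16
>>> chron closeout
:: 2242-05-31
>>> chron stepdays n: -20
:: 2242-05-11
>>> ledger roster
:: [hebeprond, wesi]
>>> chron stepdays n: 382
:: 2243-05-28
>>> tally begin x: 92
:: 92


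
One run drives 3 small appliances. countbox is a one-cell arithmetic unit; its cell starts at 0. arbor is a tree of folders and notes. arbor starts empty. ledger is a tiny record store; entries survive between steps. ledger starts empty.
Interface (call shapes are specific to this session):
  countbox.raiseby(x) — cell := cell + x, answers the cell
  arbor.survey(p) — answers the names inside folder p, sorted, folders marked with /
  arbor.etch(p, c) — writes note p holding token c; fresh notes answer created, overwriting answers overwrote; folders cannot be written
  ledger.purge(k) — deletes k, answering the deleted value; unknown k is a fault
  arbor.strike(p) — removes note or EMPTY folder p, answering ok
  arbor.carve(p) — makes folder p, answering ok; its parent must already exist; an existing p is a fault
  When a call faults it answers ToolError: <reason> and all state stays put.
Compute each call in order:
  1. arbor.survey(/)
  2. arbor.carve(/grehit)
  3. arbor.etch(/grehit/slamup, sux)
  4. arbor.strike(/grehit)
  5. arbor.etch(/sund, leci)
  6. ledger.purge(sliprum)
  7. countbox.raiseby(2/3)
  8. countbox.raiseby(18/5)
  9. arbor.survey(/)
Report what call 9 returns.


·→ arbor.survey(p=/)
·← []
·→ arbor.carve(p=/grehit)
·← ok
·→ arbor.etch(p=/grehit/slamup, c=sux)
·← created
·→ arbor.strike(p=/grehit)
·← ToolError: not empty
·→ arbor.etch(p=/sund, c=leci)
·← created
·→ ledger.purge(k=sliprum)
·← ToolError: no such key sliprum
·→ countbox.raiseby(x=2/3)
·← 2/3
·→ countbox.raiseby(x=18/5)
·← 64/15
·→ arbor.survey(p=/)
·← [grehit/, sund]

Answer: [grehit/, sund]


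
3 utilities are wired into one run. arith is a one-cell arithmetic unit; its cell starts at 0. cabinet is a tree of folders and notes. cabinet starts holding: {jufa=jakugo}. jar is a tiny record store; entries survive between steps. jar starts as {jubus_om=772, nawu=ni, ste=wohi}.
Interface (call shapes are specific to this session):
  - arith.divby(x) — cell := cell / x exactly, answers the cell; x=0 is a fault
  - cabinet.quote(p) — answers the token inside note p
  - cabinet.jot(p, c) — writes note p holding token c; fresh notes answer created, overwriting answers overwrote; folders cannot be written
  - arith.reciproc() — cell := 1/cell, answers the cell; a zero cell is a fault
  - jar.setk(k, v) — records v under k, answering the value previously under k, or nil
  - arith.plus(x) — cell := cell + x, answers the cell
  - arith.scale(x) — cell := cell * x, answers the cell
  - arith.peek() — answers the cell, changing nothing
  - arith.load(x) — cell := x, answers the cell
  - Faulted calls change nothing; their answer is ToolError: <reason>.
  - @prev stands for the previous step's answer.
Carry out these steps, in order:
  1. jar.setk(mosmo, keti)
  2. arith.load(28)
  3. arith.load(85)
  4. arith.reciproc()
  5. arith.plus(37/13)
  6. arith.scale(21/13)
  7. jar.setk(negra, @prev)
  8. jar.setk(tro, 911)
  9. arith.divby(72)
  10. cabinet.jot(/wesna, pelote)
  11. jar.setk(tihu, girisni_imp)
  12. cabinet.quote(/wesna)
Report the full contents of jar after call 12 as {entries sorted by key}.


Answer: {jubus_om=772, mosmo=keti, nawu=ni, negra=66318/14365, ste=wohi, tihu=girisni_imp, tro=911}

Derivation:
→ jar.setk(mosmo, keti)
← nil
→ arith.load(28)
← 28
→ arith.load(85)
← 85
→ arith.reciproc()
← 1/85
→ arith.plus(37/13)
← 3158/1105
→ arith.scale(21/13)
← 66318/14365
→ jar.setk(negra, @prev)
← nil
→ jar.setk(tro, 911)
← nil
→ arith.divby(72)
← 11053/172380
→ cabinet.jot(/wesna, pelote)
← created
→ jar.setk(tihu, girisni_imp)
← nil
→ cabinet.quote(/wesna)
← pelote


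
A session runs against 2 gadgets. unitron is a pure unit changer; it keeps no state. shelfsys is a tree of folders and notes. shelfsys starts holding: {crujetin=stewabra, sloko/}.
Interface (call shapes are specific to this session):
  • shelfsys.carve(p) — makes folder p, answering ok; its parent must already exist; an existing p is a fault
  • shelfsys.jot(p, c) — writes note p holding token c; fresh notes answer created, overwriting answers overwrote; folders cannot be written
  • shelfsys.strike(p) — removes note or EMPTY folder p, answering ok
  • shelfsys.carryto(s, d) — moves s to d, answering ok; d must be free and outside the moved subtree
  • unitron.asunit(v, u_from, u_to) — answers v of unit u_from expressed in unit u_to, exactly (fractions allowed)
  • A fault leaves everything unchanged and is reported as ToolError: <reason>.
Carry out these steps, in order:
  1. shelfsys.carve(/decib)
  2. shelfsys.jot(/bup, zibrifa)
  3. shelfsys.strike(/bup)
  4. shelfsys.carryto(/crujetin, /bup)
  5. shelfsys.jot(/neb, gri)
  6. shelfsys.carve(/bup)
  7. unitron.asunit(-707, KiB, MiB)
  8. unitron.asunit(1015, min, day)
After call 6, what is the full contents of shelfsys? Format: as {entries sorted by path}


Answer: {bup=stewabra, decib/, neb=gri, sloko/}

Derivation:
-> shelfsys.carve(/decib)
<- ok
-> shelfsys.jot(/bup, zibrifa)
<- created
-> shelfsys.strike(/bup)
<- ok
-> shelfsys.carryto(/crujetin, /bup)
<- ok
-> shelfsys.jot(/neb, gri)
<- created
-> shelfsys.carve(/bup)
<- ToolError: exists
-> unitron.asunit(-707, KiB, MiB)
<- -707/1024
-> unitron.asunit(1015, min, day)
<- 203/288


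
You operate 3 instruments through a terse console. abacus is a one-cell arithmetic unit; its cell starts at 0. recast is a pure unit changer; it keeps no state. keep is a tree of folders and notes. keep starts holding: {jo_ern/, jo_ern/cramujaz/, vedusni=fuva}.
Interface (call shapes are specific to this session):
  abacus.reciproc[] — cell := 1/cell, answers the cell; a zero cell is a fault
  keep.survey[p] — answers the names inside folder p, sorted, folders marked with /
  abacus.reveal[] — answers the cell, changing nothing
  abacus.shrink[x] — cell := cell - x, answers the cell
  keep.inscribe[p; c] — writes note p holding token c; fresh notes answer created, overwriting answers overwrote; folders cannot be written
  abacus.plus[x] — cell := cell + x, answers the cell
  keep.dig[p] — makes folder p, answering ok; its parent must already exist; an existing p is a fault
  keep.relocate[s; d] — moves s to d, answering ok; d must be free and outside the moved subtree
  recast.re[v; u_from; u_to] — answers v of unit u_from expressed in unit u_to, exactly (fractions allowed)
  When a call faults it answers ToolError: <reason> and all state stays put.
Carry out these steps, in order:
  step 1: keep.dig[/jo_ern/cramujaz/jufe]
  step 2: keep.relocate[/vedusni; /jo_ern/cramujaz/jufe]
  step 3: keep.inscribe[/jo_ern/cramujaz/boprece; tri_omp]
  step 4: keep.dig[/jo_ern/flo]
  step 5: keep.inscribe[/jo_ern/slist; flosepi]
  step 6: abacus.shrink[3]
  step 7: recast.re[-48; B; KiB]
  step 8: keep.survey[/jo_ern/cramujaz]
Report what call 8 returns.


Answer: [boprece, jufe/]

Derivation:
-- dig(p→/jo_ern/cramujaz/jufe) == ok
-- relocate(s→/vedusni, d→/jo_ern/cramujaz/jufe) == ToolError: exists
-- inscribe(p→/jo_ern/cramujaz/boprece, c→tri_omp) == created
-- dig(p→/jo_ern/flo) == ok
-- inscribe(p→/jo_ern/slist, c→flosepi) == created
-- shrink(x→3) == -3
-- re(v→-48, u_from→B, u_to→KiB) == -3/64
-- survey(p→/jo_ern/cramujaz) == [boprece, jufe/]


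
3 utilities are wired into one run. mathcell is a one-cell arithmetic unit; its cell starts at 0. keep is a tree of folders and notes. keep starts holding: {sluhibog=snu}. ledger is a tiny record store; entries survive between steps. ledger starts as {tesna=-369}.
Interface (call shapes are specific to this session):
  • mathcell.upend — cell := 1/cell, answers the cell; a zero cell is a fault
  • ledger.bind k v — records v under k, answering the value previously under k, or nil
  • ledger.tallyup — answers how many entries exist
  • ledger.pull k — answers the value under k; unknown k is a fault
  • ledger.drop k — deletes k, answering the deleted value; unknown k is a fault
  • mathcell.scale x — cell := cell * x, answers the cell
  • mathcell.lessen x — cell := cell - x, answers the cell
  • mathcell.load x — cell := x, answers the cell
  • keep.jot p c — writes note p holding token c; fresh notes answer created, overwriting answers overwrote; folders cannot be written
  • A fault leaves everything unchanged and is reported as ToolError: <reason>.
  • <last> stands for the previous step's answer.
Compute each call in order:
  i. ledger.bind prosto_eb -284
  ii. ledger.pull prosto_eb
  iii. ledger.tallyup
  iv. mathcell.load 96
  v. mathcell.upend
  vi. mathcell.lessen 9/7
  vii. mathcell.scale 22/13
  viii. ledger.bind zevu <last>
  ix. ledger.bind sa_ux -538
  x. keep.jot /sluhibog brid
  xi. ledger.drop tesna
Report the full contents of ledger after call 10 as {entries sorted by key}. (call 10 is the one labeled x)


Answer: {prosto_eb=-284, sa_ux=-538, tesna=-369, zevu=-9427/4368}

Derivation:
-- 1. ledger.bind(k=prosto_eb, v=-284) => nil
-- 2. ledger.pull(k=prosto_eb) => -284
-- 3. ledger.tallyup() => 2
-- 4. mathcell.load(x=96) => 96
-- 5. mathcell.upend() => 1/96
-- 6. mathcell.lessen(x=9/7) => -857/672
-- 7. mathcell.scale(x=22/13) => -9427/4368
-- 8. ledger.bind(k=zevu, v=<last>) => nil
-- 9. ledger.bind(k=sa_ux, v=-538) => nil
-- 10. keep.jot(p=/sluhibog, c=brid) => overwrote
-- 11. ledger.drop(k=tesna) => -369


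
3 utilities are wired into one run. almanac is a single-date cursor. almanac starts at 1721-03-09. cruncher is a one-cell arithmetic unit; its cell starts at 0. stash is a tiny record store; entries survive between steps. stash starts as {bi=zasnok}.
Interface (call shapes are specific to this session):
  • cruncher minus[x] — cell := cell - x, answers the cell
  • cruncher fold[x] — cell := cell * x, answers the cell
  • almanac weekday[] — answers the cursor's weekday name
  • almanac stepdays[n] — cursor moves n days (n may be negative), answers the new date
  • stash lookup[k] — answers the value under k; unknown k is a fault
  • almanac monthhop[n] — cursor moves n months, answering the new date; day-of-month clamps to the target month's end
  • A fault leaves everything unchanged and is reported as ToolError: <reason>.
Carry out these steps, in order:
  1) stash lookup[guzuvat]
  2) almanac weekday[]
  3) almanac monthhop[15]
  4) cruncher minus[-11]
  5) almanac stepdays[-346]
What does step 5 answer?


Answer: 1721-06-28

Derivation:
I try stash lookup with k: guzuvat, → ToolError: no such key guzuvat.
I call almanac weekday(), and get Sunday.
I call almanac monthhop with n: 15: 1722-06-09.
I use cruncher minus with x: -11, yielding 11.
Calling almanac stepdays with n: -346, and get 1721-06-28.


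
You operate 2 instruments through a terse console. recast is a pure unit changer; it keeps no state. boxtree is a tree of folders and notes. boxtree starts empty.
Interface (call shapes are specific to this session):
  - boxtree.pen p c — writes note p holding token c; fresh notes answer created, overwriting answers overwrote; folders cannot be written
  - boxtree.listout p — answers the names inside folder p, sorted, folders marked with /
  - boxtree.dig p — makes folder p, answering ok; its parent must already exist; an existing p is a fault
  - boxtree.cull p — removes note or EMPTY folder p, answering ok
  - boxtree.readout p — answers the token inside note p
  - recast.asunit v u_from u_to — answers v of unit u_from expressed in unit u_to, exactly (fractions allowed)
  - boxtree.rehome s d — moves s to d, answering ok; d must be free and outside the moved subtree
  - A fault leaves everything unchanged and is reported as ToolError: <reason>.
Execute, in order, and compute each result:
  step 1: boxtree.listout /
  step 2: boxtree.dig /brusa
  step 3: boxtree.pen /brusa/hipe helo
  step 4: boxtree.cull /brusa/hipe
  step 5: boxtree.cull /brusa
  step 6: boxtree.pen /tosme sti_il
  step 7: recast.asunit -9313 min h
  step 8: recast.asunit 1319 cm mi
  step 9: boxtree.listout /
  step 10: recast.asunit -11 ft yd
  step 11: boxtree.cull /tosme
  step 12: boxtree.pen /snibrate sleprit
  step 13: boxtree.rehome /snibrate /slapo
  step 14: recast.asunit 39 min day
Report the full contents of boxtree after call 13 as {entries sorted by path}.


>> boxtree.listout(p='/')
<< []
>> boxtree.dig(p='/brusa')
<< ok
>> boxtree.pen(p='/brusa/hipe', c='helo')
<< created
>> boxtree.cull(p='/brusa/hipe')
<< ok
>> boxtree.cull(p='/brusa')
<< ok
>> boxtree.pen(p='/tosme', c='sti_il')
<< created
>> recast.asunit(v='-9313', u_from='min', u_to='h')
<< -9313/60
>> recast.asunit(v='1319', u_from='cm', u_to='mi')
<< 6595/804672
>> boxtree.listout(p='/')
<< [tosme]
>> recast.asunit(v='-11', u_from='ft', u_to='yd')
<< -11/3
>> boxtree.cull(p='/tosme')
<< ok
>> boxtree.pen(p='/snibrate', c='sleprit')
<< created
>> boxtree.rehome(s='/snibrate', d='/slapo')
<< ok
>> recast.asunit(v='39', u_from='min', u_to='day')
<< 13/480

Answer: {slapo=sleprit}


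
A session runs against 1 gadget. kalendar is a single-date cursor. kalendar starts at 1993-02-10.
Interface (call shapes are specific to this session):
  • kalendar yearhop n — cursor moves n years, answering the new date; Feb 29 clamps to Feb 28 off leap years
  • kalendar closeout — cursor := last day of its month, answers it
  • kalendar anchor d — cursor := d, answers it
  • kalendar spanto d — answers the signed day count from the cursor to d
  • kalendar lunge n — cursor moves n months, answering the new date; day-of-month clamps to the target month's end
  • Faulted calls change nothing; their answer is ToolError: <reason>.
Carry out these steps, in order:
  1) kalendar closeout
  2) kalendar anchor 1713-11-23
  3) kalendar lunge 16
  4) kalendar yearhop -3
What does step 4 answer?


Do: kalendar closeout[]
See: 1993-02-28
Do: kalendar anchor[d: 1713-11-23]
See: 1713-11-23
Do: kalendar lunge[n: 16]
See: 1715-03-23
Do: kalendar yearhop[n: -3]
See: 1712-03-23

Answer: 1712-03-23


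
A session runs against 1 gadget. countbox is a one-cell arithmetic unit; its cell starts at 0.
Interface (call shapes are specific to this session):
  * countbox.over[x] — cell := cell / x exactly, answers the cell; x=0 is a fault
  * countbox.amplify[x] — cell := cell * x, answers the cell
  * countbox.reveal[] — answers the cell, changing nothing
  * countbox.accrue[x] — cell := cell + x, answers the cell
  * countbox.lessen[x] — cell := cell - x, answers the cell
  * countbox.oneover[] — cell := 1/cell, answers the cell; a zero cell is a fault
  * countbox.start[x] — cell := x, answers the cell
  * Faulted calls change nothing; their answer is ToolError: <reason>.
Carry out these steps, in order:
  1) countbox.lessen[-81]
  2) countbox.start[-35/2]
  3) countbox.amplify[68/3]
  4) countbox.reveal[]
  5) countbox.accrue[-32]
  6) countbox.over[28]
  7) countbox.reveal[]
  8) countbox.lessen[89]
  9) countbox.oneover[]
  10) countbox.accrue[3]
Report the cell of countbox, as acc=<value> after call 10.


Answer: acc=13101/4381

Derivation:
Act: countbox.lessen[x→-81]
Obs: 81
Act: countbox.start[x→-35/2]
Obs: -35/2
Act: countbox.amplify[x→68/3]
Obs: -1190/3
Act: countbox.reveal[]
Obs: -1190/3
Act: countbox.accrue[x→-32]
Obs: -1286/3
Act: countbox.over[x→28]
Obs: -643/42
Act: countbox.reveal[]
Obs: -643/42
Act: countbox.lessen[x→89]
Obs: -4381/42
Act: countbox.oneover[]
Obs: -42/4381
Act: countbox.accrue[x→3]
Obs: 13101/4381


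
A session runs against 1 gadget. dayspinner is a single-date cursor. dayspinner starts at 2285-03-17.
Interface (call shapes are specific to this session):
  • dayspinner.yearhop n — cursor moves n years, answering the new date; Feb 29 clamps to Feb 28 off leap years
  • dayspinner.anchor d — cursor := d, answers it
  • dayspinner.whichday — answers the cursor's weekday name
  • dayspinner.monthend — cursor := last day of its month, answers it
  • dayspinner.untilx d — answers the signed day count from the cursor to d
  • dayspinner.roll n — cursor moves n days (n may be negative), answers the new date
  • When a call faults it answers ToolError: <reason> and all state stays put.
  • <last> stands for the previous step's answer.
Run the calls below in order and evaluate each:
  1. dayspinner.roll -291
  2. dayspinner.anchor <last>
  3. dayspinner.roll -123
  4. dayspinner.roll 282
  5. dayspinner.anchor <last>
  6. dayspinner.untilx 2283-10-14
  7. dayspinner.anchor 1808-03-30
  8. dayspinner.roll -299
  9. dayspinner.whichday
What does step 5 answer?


>> dayspinner.roll(-291)
<< 2284-05-30
>> dayspinner.anchor(<last>)
<< 2284-05-30
>> dayspinner.roll(-123)
<< 2284-01-28
>> dayspinner.roll(282)
<< 2284-11-05
>> dayspinner.anchor(<last>)
<< 2284-11-05
>> dayspinner.untilx(2283-10-14)
<< -388
>> dayspinner.anchor(1808-03-30)
<< 1808-03-30
>> dayspinner.roll(-299)
<< 1807-06-05
>> dayspinner.whichday()
<< Friday

Answer: 2284-11-05


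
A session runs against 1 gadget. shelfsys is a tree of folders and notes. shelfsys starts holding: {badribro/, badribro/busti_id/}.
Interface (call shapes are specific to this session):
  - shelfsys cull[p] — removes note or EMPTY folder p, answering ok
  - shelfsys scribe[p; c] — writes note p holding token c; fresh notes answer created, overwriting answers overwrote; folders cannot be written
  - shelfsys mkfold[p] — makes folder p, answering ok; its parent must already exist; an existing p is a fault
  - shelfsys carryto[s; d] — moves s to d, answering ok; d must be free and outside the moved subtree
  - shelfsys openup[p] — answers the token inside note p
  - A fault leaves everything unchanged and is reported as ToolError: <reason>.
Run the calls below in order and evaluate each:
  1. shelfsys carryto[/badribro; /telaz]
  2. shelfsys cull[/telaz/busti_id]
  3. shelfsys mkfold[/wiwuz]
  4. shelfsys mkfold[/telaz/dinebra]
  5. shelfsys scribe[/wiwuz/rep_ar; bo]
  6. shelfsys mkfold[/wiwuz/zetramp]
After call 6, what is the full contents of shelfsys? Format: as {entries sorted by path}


Answer: {telaz/, telaz/dinebra/, wiwuz/, wiwuz/rep_ar=bo, wiwuz/zetramp/}

Derivation:
→ shelfsys carryto(s→/badribro, d→/telaz)
← ok
→ shelfsys cull(p→/telaz/busti_id)
← ok
→ shelfsys mkfold(p→/wiwuz)
← ok
→ shelfsys mkfold(p→/telaz/dinebra)
← ok
→ shelfsys scribe(p→/wiwuz/rep_ar, c→bo)
← created
→ shelfsys mkfold(p→/wiwuz/zetramp)
← ok


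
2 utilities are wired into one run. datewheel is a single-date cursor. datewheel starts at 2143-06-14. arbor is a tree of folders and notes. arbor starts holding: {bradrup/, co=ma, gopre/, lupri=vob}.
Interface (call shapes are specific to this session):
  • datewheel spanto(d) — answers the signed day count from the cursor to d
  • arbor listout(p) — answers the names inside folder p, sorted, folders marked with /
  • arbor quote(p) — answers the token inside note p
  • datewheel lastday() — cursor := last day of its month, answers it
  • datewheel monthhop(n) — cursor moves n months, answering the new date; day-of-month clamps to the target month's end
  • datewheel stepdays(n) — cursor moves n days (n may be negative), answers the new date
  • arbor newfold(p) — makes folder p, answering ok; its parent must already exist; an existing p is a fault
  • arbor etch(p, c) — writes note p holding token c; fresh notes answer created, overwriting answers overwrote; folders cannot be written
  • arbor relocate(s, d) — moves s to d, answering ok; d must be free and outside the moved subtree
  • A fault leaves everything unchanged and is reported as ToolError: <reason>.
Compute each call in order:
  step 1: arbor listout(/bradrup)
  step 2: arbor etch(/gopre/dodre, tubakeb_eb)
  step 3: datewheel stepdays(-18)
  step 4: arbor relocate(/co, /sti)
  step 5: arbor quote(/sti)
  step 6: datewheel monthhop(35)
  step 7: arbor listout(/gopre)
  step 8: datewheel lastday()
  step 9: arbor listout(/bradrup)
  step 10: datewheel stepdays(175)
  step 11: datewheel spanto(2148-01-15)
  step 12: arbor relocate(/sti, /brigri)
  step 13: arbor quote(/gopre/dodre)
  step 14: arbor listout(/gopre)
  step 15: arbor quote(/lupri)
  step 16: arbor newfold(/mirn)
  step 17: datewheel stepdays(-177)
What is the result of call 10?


Answer: 2146-10-22

Derivation:
> arbor listout /bradrup
  []
> arbor etch /gopre/dodre tubakeb_eb
  created
> datewheel stepdays -18
  2143-05-27
> arbor relocate /co /sti
  ok
> arbor quote /sti
  ma
> datewheel monthhop 35
  2146-04-27
> arbor listout /gopre
  [dodre]
> datewheel lastday
  2146-04-30
> arbor listout /bradrup
  []
> datewheel stepdays 175
  2146-10-22
> datewheel spanto 2148-01-15
  450
> arbor relocate /sti /brigri
  ok
> arbor quote /gopre/dodre
  tubakeb_eb
> arbor listout /gopre
  [dodre]
> arbor quote /lupri
  vob
> arbor newfold /mirn
  ok
> datewheel stepdays -177
  2146-04-28


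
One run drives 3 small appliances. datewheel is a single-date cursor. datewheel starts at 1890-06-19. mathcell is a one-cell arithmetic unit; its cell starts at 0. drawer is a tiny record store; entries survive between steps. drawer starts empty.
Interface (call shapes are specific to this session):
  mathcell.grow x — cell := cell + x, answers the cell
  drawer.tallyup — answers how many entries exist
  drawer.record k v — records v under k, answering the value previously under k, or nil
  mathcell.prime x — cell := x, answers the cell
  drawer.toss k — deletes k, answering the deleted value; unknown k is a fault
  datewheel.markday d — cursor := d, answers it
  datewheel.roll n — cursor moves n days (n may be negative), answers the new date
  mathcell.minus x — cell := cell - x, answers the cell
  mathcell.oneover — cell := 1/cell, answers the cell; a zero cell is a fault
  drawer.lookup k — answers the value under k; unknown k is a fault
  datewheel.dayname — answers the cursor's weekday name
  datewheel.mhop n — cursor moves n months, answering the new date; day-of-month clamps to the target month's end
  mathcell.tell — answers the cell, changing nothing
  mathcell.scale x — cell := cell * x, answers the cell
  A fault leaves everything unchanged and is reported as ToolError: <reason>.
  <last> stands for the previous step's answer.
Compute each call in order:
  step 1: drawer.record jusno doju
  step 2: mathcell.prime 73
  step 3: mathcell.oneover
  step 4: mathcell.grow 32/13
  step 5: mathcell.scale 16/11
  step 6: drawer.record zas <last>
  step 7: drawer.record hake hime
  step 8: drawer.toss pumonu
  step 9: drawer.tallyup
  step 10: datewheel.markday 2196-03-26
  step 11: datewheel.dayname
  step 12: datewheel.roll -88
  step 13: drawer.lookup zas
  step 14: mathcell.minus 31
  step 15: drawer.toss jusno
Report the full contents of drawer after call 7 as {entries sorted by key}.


Answer: {hake=hime, jusno=doju, zas=37584/10439}

Derivation:
Next I call drawer.record(jusno, doju), which returns nil.
I use mathcell.prime(73), → 73.
I call mathcell.oneover, and see 1/73.
I run mathcell.grow(32/13), and see 2349/949.
Next I call mathcell.scale(16/11), which returns 37584/10439.
I invoke drawer.record(zas, <last>), giving nil.
Calling drawer.record(hake, hime), which returns nil.
Now I run drawer.toss(pumonu), and get ToolError: no such key pumonu.
Using drawer.tallyup, — result: 3.
I run datewheel.markday(2196-03-26), yielding 2196-03-26.
I use datewheel.dayname, giving Saturday.
Then datewheel.roll(-88), yielding 2195-12-29.
Calling drawer.lookup(zas), yielding 37584/10439.
Calling mathcell.minus(31), yielding -286025/10439.
Using drawer.toss(jusno), which returns doju.


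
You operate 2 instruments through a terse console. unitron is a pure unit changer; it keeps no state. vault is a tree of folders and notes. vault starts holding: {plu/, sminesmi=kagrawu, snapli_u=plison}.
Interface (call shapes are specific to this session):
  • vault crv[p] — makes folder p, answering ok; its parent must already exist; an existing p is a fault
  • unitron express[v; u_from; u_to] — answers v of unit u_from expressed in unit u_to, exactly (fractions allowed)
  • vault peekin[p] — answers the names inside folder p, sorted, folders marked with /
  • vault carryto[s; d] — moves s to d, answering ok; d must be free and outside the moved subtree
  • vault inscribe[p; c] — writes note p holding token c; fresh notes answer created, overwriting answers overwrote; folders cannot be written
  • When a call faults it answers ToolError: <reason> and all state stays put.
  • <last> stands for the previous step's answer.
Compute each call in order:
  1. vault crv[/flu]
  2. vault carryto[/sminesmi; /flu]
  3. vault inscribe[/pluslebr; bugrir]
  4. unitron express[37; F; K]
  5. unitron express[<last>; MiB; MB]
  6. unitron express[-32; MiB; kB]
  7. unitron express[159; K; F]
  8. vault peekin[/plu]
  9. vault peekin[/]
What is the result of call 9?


Answer: [flu/, plu/, pluslebr, sminesmi, snapli_u]

Derivation:
Calling vault crv with p: /flu, and observe ok.
Then vault carryto with s: /sminesmi, d: /flu, which returns ToolError: exists.
Using vault inscribe with p: /pluslebr, c: bugrir, which returns created.
I call unitron express with v: 37, u_from: F, u_to: K, and see 49667/180.
Now I run unitron express with v: <last>, u_from: MiB, u_to: MB, and see 203436032/703125.
Now I run unitron express with v: -32, u_from: MiB, u_to: kB, → -4194304/125.
Invoking unitron express with v: 159, u_from: K, u_to: F, and get -17347/100.
I use vault peekin with p: /plu, which returns [].
I run vault peekin with p: /, and observe [flu/, plu/, pluslebr, sminesmi, snapli_u].


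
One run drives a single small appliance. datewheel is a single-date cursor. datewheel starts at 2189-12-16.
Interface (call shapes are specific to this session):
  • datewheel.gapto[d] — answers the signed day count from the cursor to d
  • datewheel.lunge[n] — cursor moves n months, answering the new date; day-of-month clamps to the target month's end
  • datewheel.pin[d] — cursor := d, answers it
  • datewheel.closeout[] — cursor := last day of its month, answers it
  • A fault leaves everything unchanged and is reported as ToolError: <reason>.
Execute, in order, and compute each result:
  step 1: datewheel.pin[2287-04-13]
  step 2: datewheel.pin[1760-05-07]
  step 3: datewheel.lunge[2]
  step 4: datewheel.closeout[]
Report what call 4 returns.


! 1. datewheel.pin(d='2287-04-13') : 2287-04-13
! 2. datewheel.pin(d='1760-05-07') : 1760-05-07
! 3. datewheel.lunge(n='2') : 1760-07-07
! 4. datewheel.closeout() : 1760-07-31

Answer: 1760-07-31


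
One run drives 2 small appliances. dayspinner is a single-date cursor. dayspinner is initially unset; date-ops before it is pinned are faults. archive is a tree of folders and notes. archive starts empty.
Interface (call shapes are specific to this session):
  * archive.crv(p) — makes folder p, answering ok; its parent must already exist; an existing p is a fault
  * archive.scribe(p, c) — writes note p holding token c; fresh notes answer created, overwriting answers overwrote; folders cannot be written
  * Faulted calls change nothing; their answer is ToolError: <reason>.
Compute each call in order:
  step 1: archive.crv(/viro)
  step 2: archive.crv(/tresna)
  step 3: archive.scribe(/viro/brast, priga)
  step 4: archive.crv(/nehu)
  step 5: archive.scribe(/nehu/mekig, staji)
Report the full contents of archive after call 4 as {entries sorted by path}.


Answer: {nehu/, tresna/, viro/, viro/brast=priga}

Derivation:
→ crv(p=/viro)
← ok
→ crv(p=/tresna)
← ok
→ scribe(p=/viro/brast, c=priga)
← created
→ crv(p=/nehu)
← ok
→ scribe(p=/nehu/mekig, c=staji)
← created


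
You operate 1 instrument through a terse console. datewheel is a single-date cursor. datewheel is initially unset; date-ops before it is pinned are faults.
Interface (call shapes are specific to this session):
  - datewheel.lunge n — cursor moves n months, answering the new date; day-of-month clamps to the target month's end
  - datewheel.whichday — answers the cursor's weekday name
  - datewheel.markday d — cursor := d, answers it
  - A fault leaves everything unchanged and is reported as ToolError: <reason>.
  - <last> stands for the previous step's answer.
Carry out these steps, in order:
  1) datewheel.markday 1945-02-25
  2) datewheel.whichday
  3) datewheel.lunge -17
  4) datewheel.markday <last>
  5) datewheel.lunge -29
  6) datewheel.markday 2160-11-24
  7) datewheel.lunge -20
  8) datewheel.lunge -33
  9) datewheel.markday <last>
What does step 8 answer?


Answer: 2156-06-24

Derivation:
Step: datewheel.markday[d='1945-02-25']
Result: 1945-02-25
Step: datewheel.whichday[]
Result: Sunday
Step: datewheel.lunge[n='-17']
Result: 1943-09-25
Step: datewheel.markday[d='<last>']
Result: 1943-09-25
Step: datewheel.lunge[n='-29']
Result: 1941-04-25
Step: datewheel.markday[d='2160-11-24']
Result: 2160-11-24
Step: datewheel.lunge[n='-20']
Result: 2159-03-24
Step: datewheel.lunge[n='-33']
Result: 2156-06-24
Step: datewheel.markday[d='<last>']
Result: 2156-06-24


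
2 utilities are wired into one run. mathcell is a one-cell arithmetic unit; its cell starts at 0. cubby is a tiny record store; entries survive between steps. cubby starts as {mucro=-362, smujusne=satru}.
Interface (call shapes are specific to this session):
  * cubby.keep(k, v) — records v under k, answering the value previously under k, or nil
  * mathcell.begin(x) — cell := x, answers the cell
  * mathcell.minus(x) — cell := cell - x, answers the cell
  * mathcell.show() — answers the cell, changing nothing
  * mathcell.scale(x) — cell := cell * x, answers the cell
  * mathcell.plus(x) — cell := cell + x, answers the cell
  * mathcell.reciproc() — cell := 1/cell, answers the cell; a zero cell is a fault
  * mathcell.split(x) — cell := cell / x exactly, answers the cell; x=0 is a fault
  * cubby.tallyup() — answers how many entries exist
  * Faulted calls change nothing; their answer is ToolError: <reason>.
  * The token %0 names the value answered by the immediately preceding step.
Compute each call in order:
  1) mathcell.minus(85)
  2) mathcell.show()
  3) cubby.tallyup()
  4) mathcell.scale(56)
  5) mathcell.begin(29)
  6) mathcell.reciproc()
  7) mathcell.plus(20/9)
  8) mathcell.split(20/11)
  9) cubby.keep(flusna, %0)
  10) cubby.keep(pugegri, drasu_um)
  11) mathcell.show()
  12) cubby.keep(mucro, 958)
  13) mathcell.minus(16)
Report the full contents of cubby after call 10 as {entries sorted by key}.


Answer: {flusna=6479/5220, mucro=-362, pugegri=drasu_um, smujusne=satru}

Derivation:
-- mathcell.minus(x='85') => -85
-- mathcell.show() => -85
-- cubby.tallyup() => 2
-- mathcell.scale(x='56') => -4760
-- mathcell.begin(x='29') => 29
-- mathcell.reciproc() => 1/29
-- mathcell.plus(x='20/9') => 589/261
-- mathcell.split(x='20/11') => 6479/5220
-- cubby.keep(k='flusna', v='%0') => nil
-- cubby.keep(k='pugegri', v='drasu_um') => nil
-- mathcell.show() => 6479/5220
-- cubby.keep(k='mucro', v='958') => -362
-- mathcell.minus(x='16') => -77041/5220


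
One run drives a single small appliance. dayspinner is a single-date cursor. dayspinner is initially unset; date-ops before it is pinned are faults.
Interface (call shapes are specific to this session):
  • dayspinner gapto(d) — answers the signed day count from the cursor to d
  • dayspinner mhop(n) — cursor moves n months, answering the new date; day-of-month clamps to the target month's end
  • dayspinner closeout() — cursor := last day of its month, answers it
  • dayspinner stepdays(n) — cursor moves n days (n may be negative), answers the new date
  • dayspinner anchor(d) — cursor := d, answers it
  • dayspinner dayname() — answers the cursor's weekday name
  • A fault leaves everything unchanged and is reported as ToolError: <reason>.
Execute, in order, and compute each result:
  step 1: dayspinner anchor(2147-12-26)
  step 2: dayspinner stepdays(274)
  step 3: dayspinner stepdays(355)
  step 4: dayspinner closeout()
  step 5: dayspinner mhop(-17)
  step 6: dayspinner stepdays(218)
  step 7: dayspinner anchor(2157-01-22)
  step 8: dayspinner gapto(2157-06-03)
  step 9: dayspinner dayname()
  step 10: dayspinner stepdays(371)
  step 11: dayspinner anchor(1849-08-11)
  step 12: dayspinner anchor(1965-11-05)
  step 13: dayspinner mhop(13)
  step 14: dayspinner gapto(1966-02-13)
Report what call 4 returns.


[in] dayspinner anchor d: 2147-12-26
= 2147-12-26
[in] dayspinner stepdays n: 274
= 2148-09-25
[in] dayspinner stepdays n: 355
= 2149-09-15
[in] dayspinner closeout
= 2149-09-30
[in] dayspinner mhop n: -17
= 2148-04-30
[in] dayspinner stepdays n: 218
= 2148-12-04
[in] dayspinner anchor d: 2157-01-22
= 2157-01-22
[in] dayspinner gapto d: 2157-06-03
= 132
[in] dayspinner dayname
= Saturday
[in] dayspinner stepdays n: 371
= 2158-01-28
[in] dayspinner anchor d: 1849-08-11
= 1849-08-11
[in] dayspinner anchor d: 1965-11-05
= 1965-11-05
[in] dayspinner mhop n: 13
= 1966-12-05
[in] dayspinner gapto d: 1966-02-13
= -295

Answer: 2149-09-30
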